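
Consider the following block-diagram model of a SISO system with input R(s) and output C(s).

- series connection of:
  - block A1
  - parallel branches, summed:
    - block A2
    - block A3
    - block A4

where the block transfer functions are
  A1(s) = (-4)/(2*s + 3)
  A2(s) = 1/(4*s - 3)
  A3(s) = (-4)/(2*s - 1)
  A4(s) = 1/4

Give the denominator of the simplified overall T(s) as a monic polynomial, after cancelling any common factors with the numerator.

First reduce the diagram to T(s).

Step 1. combine A2, A3, A4 in parallel -> (8*s^2 - 66*s + 47)/(32*s^2 - 40*s + 12)
Step 2. multiply A1, (A2+A3+A4) (series) -> (-8*s^2 + 66*s - 47)/(16*s^3 + 4*s^2 - 24*s + 9)
That last expression is T(s), already simplified. Scaling its denominator by 1/16 (the reciprocal of the leading coefficient) yields the monic denominator.

Answer: s^3 + s^2/4 - 3*s/2 + 9/16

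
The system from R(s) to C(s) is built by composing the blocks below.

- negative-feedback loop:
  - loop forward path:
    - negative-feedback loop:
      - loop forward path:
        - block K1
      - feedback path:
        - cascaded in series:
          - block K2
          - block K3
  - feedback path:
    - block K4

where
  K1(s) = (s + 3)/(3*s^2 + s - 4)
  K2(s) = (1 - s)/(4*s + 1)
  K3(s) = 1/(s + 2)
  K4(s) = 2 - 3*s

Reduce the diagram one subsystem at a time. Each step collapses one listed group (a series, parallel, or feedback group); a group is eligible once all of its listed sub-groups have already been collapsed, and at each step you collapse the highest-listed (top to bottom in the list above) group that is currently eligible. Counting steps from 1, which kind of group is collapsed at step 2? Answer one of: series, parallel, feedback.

Step 1. multiply K2, K3 (series)
Step 2. reduce the feedback loop with forward K1 and return (K2*K3)
Step 3. reduce the feedback loop with forward [K1/(1+K1*(K2*K3))] and return K4
Step 2: feedback.

Therefore the answer is feedback.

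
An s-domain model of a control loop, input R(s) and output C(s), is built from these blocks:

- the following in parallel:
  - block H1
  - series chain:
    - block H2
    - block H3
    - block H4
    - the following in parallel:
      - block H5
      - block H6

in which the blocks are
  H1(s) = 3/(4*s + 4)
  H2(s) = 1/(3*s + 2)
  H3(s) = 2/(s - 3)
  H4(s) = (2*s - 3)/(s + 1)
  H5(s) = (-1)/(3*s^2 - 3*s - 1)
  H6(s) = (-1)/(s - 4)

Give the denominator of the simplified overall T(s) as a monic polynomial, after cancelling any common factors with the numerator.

[1] combine H5, H6 in parallel; result (-3*s^2 + 2*s + 5)/(3*s^3 - 15*s^2 + 11*s + 4)
[2] combine H2, H3, H4, (H5+H6) in series; result (-12*s^2 + 38*s - 30)/(9*s^5 - 66*s^4 + 120*s^3 + 25*s^2 - 94*s - 24)
[3] add H1, (H2*H3*H4*(H5+H6)) (parallel); result (27*s^5 - 198*s^4 + 312*s^3 + 179*s^2 - 250*s - 192)/(36*s^6 - 228*s^5 + 216*s^4 + 580*s^3 - 276*s^2 - 472*s - 96)
The result of step 3 is T(s) in lowest terms. Its denominator has leading coefficient 36; dividing the denominator through by 36 makes it monic.

Final answer: s^6 - 19*s^5/3 + 6*s^4 + 145*s^3/9 - 23*s^2/3 - 118*s/9 - 8/3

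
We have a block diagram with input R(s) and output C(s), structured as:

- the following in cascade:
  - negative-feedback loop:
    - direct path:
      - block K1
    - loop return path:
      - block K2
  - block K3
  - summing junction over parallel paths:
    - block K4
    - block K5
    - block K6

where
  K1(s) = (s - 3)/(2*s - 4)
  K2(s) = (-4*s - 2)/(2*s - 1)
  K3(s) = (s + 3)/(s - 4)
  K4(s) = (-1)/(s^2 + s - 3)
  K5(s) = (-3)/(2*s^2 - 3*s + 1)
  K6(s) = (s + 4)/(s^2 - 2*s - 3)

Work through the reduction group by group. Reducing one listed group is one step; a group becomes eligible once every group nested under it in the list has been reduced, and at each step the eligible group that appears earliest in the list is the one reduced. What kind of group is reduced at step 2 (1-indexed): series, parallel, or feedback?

Step 1 - close the feedback loop around K1, K2
Step 2 - add K4, K5, K6 (parallel)
Step 3 - combine [K1/(1+K1*K2)], K3, (K4+K5+K6) in series
The group at step 2 is a parallel group.

Therefore the answer is parallel.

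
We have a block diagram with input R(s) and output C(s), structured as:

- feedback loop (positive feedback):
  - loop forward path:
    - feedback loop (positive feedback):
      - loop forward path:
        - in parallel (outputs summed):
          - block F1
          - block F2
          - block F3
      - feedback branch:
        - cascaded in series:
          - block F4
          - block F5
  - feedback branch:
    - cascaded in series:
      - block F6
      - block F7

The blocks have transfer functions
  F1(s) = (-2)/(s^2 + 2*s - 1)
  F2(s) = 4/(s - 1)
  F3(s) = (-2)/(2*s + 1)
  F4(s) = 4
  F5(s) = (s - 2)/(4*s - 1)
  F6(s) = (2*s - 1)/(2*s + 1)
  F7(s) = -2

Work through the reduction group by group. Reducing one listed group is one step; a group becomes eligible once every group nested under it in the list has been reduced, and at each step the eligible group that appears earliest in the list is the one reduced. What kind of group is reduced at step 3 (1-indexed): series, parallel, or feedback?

(1) sum the parallel branches F1, F2, F3
(2) combine F4, F5 in series
(3) apply the feedback formula to (F1+F2+F3), (F4*F5)
(4) reduce the series chain F6, F7
(5) apply the feedback formula to [(F1+F2+F3)/(1-(F1+F2+F3)*(F4*F5))], (F6*F7)
Step 3 collapses a feedback group.

Final answer: feedback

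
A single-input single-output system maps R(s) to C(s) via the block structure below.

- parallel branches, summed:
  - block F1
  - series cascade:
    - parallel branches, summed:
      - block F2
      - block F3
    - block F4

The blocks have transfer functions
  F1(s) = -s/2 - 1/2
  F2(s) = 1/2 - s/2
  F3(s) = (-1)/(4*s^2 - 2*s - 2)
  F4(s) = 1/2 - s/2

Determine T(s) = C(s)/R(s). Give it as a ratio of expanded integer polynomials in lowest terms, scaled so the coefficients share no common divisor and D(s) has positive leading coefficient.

First reduce the diagram to T(s).

Step 1: reduce the parallel group F2, F3 gives (-2*s^3 + 3*s^2 - 2)/(4*s^2 - 2*s - 2)
Step 2: cascade (F2+F3), F4 gives (2*s^3 - 3*s^2 + 2)/(8*s + 4)
Step 3: sum the parallel branches F1, ((F2+F3)*F4) - this is the overall T(s), already in the required normalized form

Answer: (2*s^3 - 7*s^2 - 6*s)/(8*s + 4)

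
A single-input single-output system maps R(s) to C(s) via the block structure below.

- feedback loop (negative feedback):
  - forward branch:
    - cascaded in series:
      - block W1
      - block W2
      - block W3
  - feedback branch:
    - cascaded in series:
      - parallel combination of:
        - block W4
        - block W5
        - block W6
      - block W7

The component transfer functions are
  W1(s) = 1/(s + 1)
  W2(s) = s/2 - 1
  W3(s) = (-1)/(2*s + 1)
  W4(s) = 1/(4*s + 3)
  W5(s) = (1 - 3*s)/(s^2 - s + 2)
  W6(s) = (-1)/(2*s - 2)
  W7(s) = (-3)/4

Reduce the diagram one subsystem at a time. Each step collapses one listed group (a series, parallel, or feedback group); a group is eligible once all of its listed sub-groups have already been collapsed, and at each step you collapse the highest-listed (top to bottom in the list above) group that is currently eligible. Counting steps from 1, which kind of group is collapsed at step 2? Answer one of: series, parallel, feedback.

Step 1 - series reduction of W1, W2, W3
Step 2 - add W4, W5, W6 (parallel)
Step 3 - multiply (W4+W5+W6), W7 (series)
Step 4 - collapse the loop ((W1*W2*W3) forward, ((W4+W5+W6)*W7) return)
The group at step 2 is a parallel group.

Final answer: parallel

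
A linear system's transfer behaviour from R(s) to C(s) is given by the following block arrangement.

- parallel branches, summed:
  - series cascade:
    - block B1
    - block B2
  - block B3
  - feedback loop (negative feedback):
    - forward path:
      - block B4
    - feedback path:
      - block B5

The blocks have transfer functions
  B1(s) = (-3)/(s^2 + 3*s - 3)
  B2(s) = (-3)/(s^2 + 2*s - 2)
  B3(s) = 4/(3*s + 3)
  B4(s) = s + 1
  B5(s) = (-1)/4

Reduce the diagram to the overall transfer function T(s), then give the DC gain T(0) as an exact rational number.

Step 1. cascade B1, B2 -> 9/(s^4 + 5*s^3 + s^2 - 12*s + 6)
Step 2. collapse the loop (B4 forward, B5 return) -> (-4*s - 4)/(s - 3)
Step 3. reduce the parallel group (B1*B2), B3, [B4/(1+B4*B5)] -> (-12*s^6 - 80*s^5 - 136*s^4 + 4*s^3 + 171*s^2 + 114*s - 225)/(3*s^6 + 9*s^5 - 36*s^4 - 87*s^3 + 81*s^2 + 72*s - 54)
Evaluating the step-3 result (the overall T(s)) at s = 0 gives T(0) = -225/(-54) = 25/6.

Answer: 25/6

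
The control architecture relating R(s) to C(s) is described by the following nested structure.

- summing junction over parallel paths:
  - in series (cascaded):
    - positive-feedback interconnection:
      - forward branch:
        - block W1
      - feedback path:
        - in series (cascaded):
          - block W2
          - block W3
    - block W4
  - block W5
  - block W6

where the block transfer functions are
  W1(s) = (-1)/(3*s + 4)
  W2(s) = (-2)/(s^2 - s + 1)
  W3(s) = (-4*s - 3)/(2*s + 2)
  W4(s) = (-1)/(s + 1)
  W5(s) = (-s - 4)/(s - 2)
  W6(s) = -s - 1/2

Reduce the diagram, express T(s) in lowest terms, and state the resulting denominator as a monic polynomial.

Step 1 - cascade W2, W3 = (4*s + 3)/(s^3 + 1)
Step 2 - feedback reduction of W1, (W2*W3) = (-s^3 - 1)/(3*s^4 + 4*s^3 + 7*s + 7)
Step 3 - reduce the series chain [W1/(1-W1*(W2*W3))], W4 = (s^2 - s + 1)/(3*s^4 + 4*s^3 + 7*s + 7)
Step 4 - sum the parallel branches ([W1/(1-W1*(W2*W3))]*W4), W5, W6 = (-6*s^6 - 5*s^5 - 14*s^4 - 36*s^3 - 13*s^2 - 29*s - 46)/(6*s^5 - 4*s^4 - 16*s^3 + 14*s^2 - 14*s - 28)
That last expression is T(s), already simplified. Scaling its denominator by 1/6 (the reciprocal of the leading coefficient) yields the monic denominator.

Hence the answer: s^5 - 2*s^4/3 - 8*s^3/3 + 7*s^2/3 - 7*s/3 - 14/3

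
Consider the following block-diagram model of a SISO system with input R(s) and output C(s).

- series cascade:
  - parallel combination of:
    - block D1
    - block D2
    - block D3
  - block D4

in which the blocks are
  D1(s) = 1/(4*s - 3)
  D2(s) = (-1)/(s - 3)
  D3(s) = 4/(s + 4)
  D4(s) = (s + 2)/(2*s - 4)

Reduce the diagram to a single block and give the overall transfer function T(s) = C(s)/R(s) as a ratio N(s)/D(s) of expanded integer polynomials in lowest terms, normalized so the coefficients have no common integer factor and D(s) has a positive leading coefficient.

The answer is (13*s^3 - 46*s^2 - 108*s + 72)/(8*s^4 - 14*s^3 - 106*s^2 + 276*s - 144).

Reasoning:
(1) add D1, D2, D3 (parallel) gives (13*s^2 - 72*s + 36)/(4*s^3 + s^2 - 51*s + 36)
(2) multiply (D1+D2+D3), D4 (series), which is the overall transfer function T(s) = C(s)/R(s) in lowest terms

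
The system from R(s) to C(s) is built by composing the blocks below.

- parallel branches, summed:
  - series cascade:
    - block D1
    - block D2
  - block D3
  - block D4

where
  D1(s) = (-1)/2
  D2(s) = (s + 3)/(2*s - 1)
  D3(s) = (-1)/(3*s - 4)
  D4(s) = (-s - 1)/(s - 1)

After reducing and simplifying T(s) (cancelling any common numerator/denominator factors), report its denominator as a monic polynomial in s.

(1) cascade D1, D2 gives (-s - 3)/(4*s - 2)
(2) sum the parallel branches (D1*D2), D3, D4 gives (-15*s^3 + 4*s^2 + 37*s - 22)/(12*s^3 - 34*s^2 + 30*s - 8)
That last expression is T(s), already simplified. Scaling its denominator by 1/12 (the reciprocal of the leading coefficient) yields the monic denominator.

Therefore the answer is s^3 - 17*s^2/6 + 5*s/2 - 2/3.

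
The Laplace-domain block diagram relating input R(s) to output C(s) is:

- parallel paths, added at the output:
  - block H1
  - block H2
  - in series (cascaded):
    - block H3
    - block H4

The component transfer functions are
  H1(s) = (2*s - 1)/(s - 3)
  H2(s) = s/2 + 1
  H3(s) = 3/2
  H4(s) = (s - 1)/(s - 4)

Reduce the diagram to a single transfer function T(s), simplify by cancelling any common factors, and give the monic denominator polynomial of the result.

(1) cascade H3, H4; result (3*s - 3)/(2*s - 8)
(2) add H1, H2, (H3*H4) (parallel); result (s^3 + 2*s^2 - 32*s + 41)/(2*s^2 - 14*s + 24)
Step 2 gives the fully reduced T(s), with no common factor left to cancel. The denominator's leading coefficient is 2, so divide each of its coefficients by 2 to get the monic form.

Final answer: s^2 - 7*s + 12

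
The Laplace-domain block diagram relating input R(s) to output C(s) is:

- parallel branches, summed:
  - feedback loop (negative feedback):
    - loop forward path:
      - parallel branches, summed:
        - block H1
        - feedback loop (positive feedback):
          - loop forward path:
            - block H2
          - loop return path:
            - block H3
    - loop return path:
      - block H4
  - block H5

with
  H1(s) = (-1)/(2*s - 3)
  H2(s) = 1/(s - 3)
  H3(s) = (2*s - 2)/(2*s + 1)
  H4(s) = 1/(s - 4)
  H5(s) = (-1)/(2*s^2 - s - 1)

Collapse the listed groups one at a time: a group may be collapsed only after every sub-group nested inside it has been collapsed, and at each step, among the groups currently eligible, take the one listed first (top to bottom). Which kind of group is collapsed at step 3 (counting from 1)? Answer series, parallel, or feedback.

Reducing step by step:

1. close the feedback loop around H2, H3
2. reduce the parallel group H1, [H2/(1-H2*H3)]
3. feedback reduction of (H1+[H2/(1-H2*H3)]), H4
4. add [(H1+[H2/(1-H2*H3)])/(1+(H1+[H2/(1-H2*H3)])*H4)], H5 (parallel)
At step 3 the group reduced is feedback.

Answer: feedback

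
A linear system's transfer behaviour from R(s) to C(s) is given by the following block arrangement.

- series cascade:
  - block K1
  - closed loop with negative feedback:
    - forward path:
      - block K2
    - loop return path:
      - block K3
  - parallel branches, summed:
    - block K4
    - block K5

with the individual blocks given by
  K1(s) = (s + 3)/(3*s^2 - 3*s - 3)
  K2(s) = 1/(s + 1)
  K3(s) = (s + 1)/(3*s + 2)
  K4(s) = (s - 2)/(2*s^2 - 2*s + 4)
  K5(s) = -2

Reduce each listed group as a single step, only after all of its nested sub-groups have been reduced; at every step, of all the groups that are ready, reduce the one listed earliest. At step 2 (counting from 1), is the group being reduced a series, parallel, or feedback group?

The answer is parallel.

Reasoning:
(1) apply the feedback formula to K2, K3
(2) add K4, K5 (parallel)
(3) series reduction of K1, [K2/(1+K2*K3)], (K4+K5)
Step 2 collapses a parallel group.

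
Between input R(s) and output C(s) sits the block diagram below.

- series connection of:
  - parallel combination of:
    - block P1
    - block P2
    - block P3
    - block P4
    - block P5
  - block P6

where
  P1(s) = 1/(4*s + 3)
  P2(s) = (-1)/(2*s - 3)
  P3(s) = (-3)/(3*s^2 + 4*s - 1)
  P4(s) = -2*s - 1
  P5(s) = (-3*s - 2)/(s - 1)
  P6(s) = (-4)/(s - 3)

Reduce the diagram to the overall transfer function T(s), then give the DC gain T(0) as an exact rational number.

(1) parallel reduction of P1, P2, P3, P4, P5 = (-48*s^6 - 76*s^5 + 60*s^4 + 120*s^3 + 147*s^2 + 49*s - 42)/(24*s^5 - 10*s^4 - 73*s^3 + 29*s^2 + 39*s - 9)
(2) reduce the series chain (P1+P2+P3+P4+P5), P6 = (192*s^6 + 304*s^5 - 240*s^4 - 480*s^3 - 588*s^2 - 196*s + 168)/(24*s^6 - 82*s^5 - 43*s^4 + 248*s^3 - 48*s^2 - 126*s + 27)
That last expression is T(s); at s = 0 only the constant terms survive, so T(0) = 168/27 = 56/9.

Answer: 56/9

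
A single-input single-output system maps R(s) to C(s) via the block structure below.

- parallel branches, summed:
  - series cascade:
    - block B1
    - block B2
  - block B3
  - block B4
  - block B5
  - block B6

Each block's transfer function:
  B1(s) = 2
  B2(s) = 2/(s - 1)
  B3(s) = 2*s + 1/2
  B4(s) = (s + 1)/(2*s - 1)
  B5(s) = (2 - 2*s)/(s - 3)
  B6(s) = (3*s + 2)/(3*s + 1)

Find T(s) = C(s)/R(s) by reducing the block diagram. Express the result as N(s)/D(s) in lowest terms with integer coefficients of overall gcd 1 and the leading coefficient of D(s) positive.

First reduce the diagram to T(s).

Step 1: multiply B1, B2 (series), giving 4/(s - 1)
Step 2: combine (B1*B2), B3, B4, B5, B6 in parallel; the result is T(s) itself (integer coefficients, no common factor, positive leading denominator coefficient)

Answer: (24*s^5 - 100*s^4 + 97*s^3 - 143*s^2 + 39*s + 19)/(12*s^4 - 50*s^3 + 42*s^2 + 2*s - 6)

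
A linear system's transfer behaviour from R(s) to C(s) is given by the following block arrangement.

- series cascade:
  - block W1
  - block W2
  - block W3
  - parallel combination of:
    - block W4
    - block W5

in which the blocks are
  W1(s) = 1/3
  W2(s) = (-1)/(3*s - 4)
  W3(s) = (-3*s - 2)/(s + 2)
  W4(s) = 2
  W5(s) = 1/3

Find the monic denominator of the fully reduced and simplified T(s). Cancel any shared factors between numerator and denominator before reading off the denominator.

Step 1. add W4, W5 (parallel); result 7/3
Step 2. series reduction of W1, W2, W3, (W4+W5); result (21*s + 14)/(27*s^2 + 18*s - 72)
The result of step 2 is T(s) in lowest terms. Its denominator has leading coefficient 27; dividing the denominator through by 27 makes it monic.

Final answer: s^2 + 2*s/3 - 8/3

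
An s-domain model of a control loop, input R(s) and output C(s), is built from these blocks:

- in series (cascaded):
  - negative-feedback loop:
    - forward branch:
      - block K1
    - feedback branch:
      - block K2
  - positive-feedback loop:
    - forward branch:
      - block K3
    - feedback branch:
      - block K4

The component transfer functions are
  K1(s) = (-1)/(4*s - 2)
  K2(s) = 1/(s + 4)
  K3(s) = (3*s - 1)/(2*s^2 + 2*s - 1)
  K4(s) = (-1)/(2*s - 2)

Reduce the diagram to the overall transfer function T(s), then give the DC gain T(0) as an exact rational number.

1. apply the feedback formula to K1, K2 = (-s - 4)/(4*s^2 + 14*s - 9)
2. close the feedback loop around K3, K4 = (6*s^2 - 8*s + 2)/(4*s^3 - 3*s + 1)
3. multiply [K1/(1+K1*K2)], [K3/(1-K3*K4)] (series) = (-6*s^3 - 16*s^2 + 30*s - 8)/(16*s^5 + 56*s^4 - 48*s^3 - 38*s^2 + 41*s - 9)
That last expression is T(s); at s = 0 only the constant terms survive, so T(0) = -8/(-9) = 8/9.

Final answer: 8/9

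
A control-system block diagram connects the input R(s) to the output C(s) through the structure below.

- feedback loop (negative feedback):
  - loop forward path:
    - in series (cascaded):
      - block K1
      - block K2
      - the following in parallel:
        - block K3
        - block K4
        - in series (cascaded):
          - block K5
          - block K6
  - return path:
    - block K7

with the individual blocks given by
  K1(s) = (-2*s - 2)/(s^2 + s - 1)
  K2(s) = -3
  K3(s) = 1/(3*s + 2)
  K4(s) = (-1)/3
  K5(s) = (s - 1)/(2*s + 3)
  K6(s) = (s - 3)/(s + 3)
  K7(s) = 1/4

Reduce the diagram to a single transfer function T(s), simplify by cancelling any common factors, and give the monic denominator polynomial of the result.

Step 1. combine K5, K6 in series gives (s^2 - 4*s + 3)/(2*s^2 + 9*s + 9)
Step 2. add K3, K4, (K5*K6) (parallel) gives (3*s^3 - 55*s^2 - 15*s + 27)/(18*s^3 + 93*s^2 + 135*s + 54)
Step 3. cascade K1, K2, (K3+K4+(K5*K6)) gives (6*s^4 - 104*s^3 - 140*s^2 + 24*s + 54)/(6*s^5 + 37*s^4 + 70*s^3 + 32*s^2 - 27*s - 18)
Step 4. close the feedback loop around (K1*K2*(K3+K4+(K5*K6))), K7 gives (12*s^4 - 208*s^3 - 280*s^2 + 48*s + 108)/(12*s^5 + 77*s^4 + 88*s^3 - 6*s^2 - 42*s - 9)
No further cancellation is possible in the step-4 result, so that is T(s). Its denominator becomes monic after dividing by the leading coefficient 12.

Hence the answer: s^5 + 77*s^4/12 + 22*s^3/3 - s^2/2 - 7*s/2 - 3/4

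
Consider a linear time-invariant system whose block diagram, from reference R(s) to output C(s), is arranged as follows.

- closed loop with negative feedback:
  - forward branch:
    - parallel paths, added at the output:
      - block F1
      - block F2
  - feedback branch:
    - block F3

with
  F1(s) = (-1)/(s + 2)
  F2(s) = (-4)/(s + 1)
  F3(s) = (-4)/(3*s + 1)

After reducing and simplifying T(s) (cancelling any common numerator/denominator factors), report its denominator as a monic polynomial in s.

Step 1: sum the parallel branches F1, F2 -> (-5*s - 9)/(s^2 + 3*s + 2)
Step 2: reduce the feedback loop with forward (F1+F2) and return F3 -> (-15*s^2 - 32*s - 9)/(3*s^3 + 10*s^2 + 29*s + 38)
The result of step 2 is T(s) in lowest terms. Its denominator has leading coefficient 3; dividing the denominator through by 3 makes it monic.

Answer: s^3 + 10*s^2/3 + 29*s/3 + 38/3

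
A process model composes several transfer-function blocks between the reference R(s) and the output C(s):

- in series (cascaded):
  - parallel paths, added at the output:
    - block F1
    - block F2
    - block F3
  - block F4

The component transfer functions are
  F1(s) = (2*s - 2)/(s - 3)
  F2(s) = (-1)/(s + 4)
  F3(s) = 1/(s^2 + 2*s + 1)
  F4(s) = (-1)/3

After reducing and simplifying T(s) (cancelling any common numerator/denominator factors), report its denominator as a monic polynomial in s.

Step 1: reduce the parallel group F1, F2, F3 gives (2*s^4 + 9*s^3 + 8*s^2 - 4*s - 17)/(s^4 + 3*s^3 - 9*s^2 - 23*s - 12)
Step 2: cascade (F1+F2+F3), F4 gives (-2*s^4 - 9*s^3 - 8*s^2 + 4*s + 17)/(3*s^4 + 9*s^3 - 27*s^2 - 69*s - 36)
No further cancellation is possible in the step-2 result, so that is T(s). Its denominator becomes monic after dividing by the leading coefficient 3.

Therefore the answer is s^4 + 3*s^3 - 9*s^2 - 23*s - 12.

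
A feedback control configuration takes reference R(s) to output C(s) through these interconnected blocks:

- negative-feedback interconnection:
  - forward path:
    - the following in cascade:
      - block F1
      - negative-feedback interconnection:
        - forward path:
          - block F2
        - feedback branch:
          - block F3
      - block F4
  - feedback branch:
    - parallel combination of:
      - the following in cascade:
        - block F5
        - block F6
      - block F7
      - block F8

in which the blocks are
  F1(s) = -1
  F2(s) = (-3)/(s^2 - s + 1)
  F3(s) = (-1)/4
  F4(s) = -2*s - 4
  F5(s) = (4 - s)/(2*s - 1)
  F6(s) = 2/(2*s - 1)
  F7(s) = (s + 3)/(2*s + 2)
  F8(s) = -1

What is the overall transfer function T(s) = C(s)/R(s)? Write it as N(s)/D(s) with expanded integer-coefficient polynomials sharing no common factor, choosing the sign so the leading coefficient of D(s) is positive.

Step 1 - feedback reduction of F2, F3 -> (-12)/(4*s^2 - 4*s + 7)
Step 2 - series reduction of F1, [F2/(1+F2*F3)], F4 -> (-24*s - 48)/(4*s^2 - 4*s + 7)
Step 3 - multiply F5, F6 (series) -> (8 - 2*s)/(4*s^2 - 4*s + 1)
Step 4 - add (F5*F6), F7, F8 (parallel) -> (-4*s^3 + 4*s^2 + 7*s + 17)/(8*s^3 - 6*s + 2)
Step 5 - collapse the loop ((F1*[F2/(1+F2*F3)]*F4) forward, ((F5*F6)+F7+F8) return): this yields T(s), and no further normalization is needed

Therefore the answer is (-96*s^4 - 192*s^3 + 72*s^2 + 120*s - 48)/(16*s^5 + 32*s^4 + 64*s^3 - 164*s^2 - 397*s - 401).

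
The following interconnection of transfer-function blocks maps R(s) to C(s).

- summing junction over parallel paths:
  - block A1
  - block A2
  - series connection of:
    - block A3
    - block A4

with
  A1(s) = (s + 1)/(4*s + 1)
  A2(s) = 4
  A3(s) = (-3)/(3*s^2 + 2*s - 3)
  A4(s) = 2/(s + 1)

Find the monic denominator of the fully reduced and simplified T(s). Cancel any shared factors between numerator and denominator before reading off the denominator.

1. series reduction of A3, A4 gives (-6)/(3*s^3 + 5*s^2 - s - 3)
2. add A1, A2, (A3*A4) (parallel) gives (51*s^4 + 100*s^3 + 8*s^2 - 80*s - 21)/(12*s^4 + 23*s^3 + s^2 - 13*s - 3)
The result of step 2 is T(s) in lowest terms. Its denominator has leading coefficient 12; dividing the denominator through by 12 makes it monic.

Final answer: s^4 + 23*s^3/12 + s^2/12 - 13*s/12 - 1/4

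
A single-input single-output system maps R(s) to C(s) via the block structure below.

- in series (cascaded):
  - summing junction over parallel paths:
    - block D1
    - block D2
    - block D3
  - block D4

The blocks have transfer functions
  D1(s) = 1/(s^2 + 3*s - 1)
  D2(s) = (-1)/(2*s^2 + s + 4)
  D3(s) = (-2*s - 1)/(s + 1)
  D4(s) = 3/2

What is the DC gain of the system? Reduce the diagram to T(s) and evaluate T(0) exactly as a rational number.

Step 1 - combine D1, D2, D3 in parallel; result (-4*s^5 - 16*s^4 - 16*s^3 - 28*s^2 + 9)/(2*s^5 + 9*s^4 + 12*s^3 + 16*s^2 + 7*s - 4)
Step 2 - reduce the series chain (D1+D2+D3), D4; result (-12*s^5 - 48*s^4 - 48*s^3 - 84*s^2 + 27)/(4*s^5 + 18*s^4 + 24*s^3 + 32*s^2 + 14*s - 8)
That last expression is T(s); at s = 0 only the constant terms survive, so T(0) = 27/(-8) = -27/8.

Answer: -27/8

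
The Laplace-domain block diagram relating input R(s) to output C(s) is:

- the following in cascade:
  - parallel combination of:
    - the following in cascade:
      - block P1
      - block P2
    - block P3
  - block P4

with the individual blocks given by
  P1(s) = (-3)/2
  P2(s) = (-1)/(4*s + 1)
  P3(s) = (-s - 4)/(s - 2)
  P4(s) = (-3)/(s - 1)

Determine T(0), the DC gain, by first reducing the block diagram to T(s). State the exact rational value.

The answer is 21/2.

Reasoning:
Step 1 - series reduction of P1, P2: 3/(8*s + 2)
Step 2 - reduce the parallel group (P1*P2), P3: (-8*s^2 - 31*s - 14)/(8*s^2 - 14*s - 4)
Step 3 - reduce the series chain ((P1*P2)+P3), P4: (24*s^2 + 93*s + 42)/(8*s^3 - 22*s^2 + 10*s + 4)
That last expression is T(s); at s = 0 only the constant terms survive, so T(0) = 42/4 = 21/2.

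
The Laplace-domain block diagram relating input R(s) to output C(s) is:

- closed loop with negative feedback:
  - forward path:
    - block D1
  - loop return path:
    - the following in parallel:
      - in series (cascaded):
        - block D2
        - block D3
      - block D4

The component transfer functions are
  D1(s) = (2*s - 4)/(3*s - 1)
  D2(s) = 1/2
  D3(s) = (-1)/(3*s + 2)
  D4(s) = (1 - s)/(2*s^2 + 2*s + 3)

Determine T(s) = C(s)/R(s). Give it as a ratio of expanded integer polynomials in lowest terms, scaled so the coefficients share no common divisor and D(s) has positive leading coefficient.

Reducing step by step:

Step 1. cascade D2, D3: (-1)/(6*s + 4)
Step 2. reduce the parallel group (D2*D3), D4: (1 - 8*s^2)/(12*s^3 + 20*s^2 + 26*s + 12)
Step 3. reduce the feedback loop with forward D1 and return ((D2*D3)+D4) - this is the overall T(s), already in the required normalized form

Answer: (12*s^4 - 4*s^3 - 14*s^2 - 40*s - 24)/(18*s^4 + 16*s^3 + 45*s^2 + 6*s - 8)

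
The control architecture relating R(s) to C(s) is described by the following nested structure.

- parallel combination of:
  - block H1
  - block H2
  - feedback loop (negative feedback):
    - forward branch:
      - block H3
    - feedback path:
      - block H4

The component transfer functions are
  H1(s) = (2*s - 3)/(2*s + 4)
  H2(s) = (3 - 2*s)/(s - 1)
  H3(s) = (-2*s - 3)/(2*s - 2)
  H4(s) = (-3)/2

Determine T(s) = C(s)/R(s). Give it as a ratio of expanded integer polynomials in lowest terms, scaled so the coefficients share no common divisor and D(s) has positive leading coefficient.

(1) feedback reduction of H3, H4 = (-4*s - 6)/(10*s + 5)
(2) parallel reduction of H1, H2, [H3/(1+H3*H4)] - this is the overall T(s), already in the required normalized form

Answer: (-28*s^3 - 100*s^2 + 119*s + 99)/(20*s^3 + 30*s^2 - 30*s - 20)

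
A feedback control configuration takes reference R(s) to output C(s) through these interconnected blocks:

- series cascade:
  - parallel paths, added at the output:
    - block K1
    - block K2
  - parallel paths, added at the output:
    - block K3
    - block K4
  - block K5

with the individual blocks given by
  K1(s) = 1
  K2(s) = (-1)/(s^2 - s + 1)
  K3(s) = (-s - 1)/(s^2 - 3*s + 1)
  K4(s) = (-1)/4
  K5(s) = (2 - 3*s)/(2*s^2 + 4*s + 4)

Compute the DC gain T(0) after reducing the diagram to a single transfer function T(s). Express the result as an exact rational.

Step 1: add K1, K2 (parallel): (s^2 - s)/(s^2 - s + 1)
Step 2: parallel reduction of K3, K4: (-s^2 - s - 5)/(4*s^2 - 12*s + 4)
Step 3: reduce the series chain (K1+K2), (K3+K4), K5: (3*s^5 - 2*s^4 + 12*s^3 - 23*s^2 + 10*s)/(8*s^6 - 16*s^5 - 8*s^4 - 16*s^3 + 24*s^2 - 48*s + 16)
DC gain: substitute s = 0 into T(s) from step 3: T(0) = 0/16 = 0.

Hence the answer: 0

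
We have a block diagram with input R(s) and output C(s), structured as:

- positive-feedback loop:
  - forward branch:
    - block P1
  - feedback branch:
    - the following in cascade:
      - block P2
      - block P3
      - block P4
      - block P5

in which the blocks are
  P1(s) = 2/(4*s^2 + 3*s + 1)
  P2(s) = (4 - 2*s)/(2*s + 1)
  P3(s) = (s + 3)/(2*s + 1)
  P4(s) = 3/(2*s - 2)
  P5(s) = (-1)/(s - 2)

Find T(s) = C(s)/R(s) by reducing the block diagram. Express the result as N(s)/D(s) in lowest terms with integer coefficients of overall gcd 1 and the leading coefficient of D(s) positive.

[1] reduce the series chain P2, P3, P4, P5, giving (3*s + 9)/(4*s^3 - 3*s - 1)
[2] collapse the loop (P1 forward, (P2*P3*P4*P5) return): this yields T(s), and no further normalization is needed

Hence the answer: (8*s^3 - 6*s - 2)/(16*s^5 + 12*s^4 - 8*s^3 - 13*s^2 - 12*s - 19)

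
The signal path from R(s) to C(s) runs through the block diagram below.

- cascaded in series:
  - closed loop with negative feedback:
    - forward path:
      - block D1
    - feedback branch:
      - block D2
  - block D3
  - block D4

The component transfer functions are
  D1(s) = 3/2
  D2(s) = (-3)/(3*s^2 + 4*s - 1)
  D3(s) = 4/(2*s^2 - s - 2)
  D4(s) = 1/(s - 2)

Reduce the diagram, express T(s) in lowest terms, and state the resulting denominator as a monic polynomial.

Step 1 - close the feedback loop around D1, D2, giving (9*s^2 + 12*s - 3)/(6*s^2 + 8*s - 11)
Step 2 - cascade [D1/(1+D1*D2)], D3, D4, giving (36*s^2 + 48*s - 12)/(12*s^5 - 14*s^4 - 62*s^3 + 79*s^2 + 32*s - 44)
No further cancellation is possible in the step-2 result, so that is T(s). Its denominator becomes monic after dividing by the leading coefficient 12.

Therefore the answer is s^5 - 7*s^4/6 - 31*s^3/6 + 79*s^2/12 + 8*s/3 - 11/3.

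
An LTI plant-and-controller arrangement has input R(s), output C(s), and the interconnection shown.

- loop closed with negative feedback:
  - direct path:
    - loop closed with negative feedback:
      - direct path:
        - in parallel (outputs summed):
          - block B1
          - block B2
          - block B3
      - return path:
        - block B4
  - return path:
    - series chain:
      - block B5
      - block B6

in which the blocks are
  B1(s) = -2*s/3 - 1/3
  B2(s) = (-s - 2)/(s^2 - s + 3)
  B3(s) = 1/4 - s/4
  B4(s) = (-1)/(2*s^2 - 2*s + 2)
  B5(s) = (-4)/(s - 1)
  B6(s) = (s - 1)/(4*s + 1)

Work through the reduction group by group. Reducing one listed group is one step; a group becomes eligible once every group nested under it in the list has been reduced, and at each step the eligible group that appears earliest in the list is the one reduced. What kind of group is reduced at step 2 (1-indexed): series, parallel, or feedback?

Reducing step by step:

Step 1 - add B1, B2, B3 (parallel)
Step 2 - apply the feedback formula to (B1+B2+B3), B4
Step 3 - multiply B5, B6 (series)
Step 4 - reduce the feedback loop with forward [(B1+B2+B3)/(1+(B1+B2+B3)*B4)] and return (B5*B6)
Step 2: feedback.

Answer: feedback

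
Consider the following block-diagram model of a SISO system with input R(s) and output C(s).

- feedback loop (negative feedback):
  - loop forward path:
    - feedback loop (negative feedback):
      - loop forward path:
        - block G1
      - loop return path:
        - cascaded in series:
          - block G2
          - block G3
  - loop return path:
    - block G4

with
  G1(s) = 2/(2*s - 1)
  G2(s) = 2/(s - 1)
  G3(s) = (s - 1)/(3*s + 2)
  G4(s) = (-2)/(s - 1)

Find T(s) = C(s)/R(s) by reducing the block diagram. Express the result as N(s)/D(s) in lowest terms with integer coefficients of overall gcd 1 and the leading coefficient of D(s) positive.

Answer: (6*s^2 - 2*s - 4)/(6*s^3 - 5*s^2 - 11*s - 10)

Working:
(1) cascade G2, G3, giving 2/(3*s + 2)
(2) reduce the feedback loop with forward G1 and return (G2*G3), giving (6*s + 4)/(6*s^2 + s + 2)
(3) apply the feedback formula to [G1/(1+G1*(G2*G3))], G4, giving the overall T(s)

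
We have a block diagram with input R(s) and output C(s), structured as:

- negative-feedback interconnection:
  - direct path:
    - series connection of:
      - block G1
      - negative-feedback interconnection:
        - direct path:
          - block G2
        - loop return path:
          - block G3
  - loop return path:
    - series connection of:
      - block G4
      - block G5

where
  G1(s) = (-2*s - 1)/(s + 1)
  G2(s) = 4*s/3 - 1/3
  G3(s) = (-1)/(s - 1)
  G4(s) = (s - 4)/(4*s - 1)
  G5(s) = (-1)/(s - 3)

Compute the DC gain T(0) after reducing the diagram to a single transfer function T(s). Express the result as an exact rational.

Step 1: feedback reduction of G2, G3; result (-4*s^2 + 5*s - 1)/(s + 2)
Step 2: series reduction of G1, [G2/(1+G2*G3)]; result (8*s^3 - 6*s^2 - 3*s + 1)/(s^2 + 3*s + 2)
Step 3: combine G4, G5 in series; result (4 - s)/(4*s^2 - 13*s + 3)
Step 4: close the feedback loop around (G1*[G2/(1+G2*G3)]), (G4*G5); result (-8*s^4 + 30*s^3 - 15*s^2 - 10*s + 3)/(s^3 - 9*s^2 + 10*s + 10)
The step-4 result is T(s). Setting s = 0: T(0) = 3/10.

Therefore the answer is 3/10.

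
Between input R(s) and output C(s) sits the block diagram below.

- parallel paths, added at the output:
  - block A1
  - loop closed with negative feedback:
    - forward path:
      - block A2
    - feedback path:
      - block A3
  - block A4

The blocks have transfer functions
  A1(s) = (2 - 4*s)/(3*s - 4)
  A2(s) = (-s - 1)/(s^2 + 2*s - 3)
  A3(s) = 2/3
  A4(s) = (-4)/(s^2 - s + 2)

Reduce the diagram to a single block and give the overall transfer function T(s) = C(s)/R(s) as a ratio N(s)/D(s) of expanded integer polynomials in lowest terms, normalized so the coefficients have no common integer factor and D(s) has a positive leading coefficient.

First reduce the diagram to T(s).

1. close the feedback loop around A2, A3 gives (-3*s - 3)/(3*s^2 + 4*s - 11)
2. parallel reduction of A1, [A2/(1+A2*A3)], A4 - this is the overall T(s), already in the required normalized form

Answer: (-12*s^5 - 7*s^4 + 14*s^3 - 103*s^2 + 316*s - 196)/(9*s^5 - 9*s^4 - 31*s^3 + 93*s^2 - 142*s + 88)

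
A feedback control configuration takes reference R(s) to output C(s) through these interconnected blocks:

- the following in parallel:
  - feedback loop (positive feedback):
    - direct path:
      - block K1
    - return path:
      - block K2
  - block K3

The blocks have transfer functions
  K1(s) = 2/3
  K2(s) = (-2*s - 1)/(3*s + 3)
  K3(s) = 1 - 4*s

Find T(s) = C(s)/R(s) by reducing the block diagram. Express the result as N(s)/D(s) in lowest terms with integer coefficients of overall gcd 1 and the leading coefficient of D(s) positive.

Step 1: reduce the feedback loop with forward K1 and return K2 = (6*s + 6)/(13*s + 11)
Step 2: parallel reduction of [K1/(1-K1*K2)], K3; the result is T(s) itself (integer coefficients, no common factor, positive leading denominator coefficient)

Answer: (-52*s^2 - 25*s + 17)/(13*s + 11)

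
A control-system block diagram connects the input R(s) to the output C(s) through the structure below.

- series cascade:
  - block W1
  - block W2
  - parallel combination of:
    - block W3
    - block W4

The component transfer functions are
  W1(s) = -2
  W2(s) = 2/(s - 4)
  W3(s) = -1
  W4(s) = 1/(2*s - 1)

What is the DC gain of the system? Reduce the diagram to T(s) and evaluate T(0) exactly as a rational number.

(1) sum the parallel branches W3, W4 -> (2 - 2*s)/(2*s - 1)
(2) multiply W1, W2, (W3+W4) (series) -> (8*s - 8)/(2*s^2 - 9*s + 4)
DC gain: substitute s = 0 into T(s) from step 2: T(0) = -8/4 = -2.

Therefore the answer is -2.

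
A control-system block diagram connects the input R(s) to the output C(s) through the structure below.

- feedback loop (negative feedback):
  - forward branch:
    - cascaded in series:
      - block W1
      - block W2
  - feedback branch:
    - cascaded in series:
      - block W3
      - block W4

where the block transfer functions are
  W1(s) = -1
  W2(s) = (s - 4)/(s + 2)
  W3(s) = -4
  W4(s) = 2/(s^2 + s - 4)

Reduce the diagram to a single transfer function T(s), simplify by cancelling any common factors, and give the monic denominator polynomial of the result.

The answer is s^3 + 3*s^2 + 6*s - 40.

Reasoning:
Step 1. series reduction of W1, W2 -> (4 - s)/(s + 2)
Step 2. multiply W3, W4 (series) -> (-8)/(s^2 + s - 4)
Step 3. apply the feedback formula to (W1*W2), (W3*W4) -> (-s^3 + 3*s^2 + 8*s - 16)/(s^3 + 3*s^2 + 6*s - 40)
No further cancellation is possible in the step-3 result, so that is T(s). Its denominator is already monic.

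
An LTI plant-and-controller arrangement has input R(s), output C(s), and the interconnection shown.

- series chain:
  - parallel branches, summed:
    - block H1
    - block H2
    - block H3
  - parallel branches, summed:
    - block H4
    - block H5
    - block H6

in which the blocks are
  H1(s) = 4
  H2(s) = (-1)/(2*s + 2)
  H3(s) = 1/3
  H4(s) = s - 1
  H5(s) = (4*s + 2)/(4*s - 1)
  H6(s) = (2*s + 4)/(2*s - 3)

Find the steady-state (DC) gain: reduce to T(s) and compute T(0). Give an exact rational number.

Step 1: parallel reduction of H1, H2, H3 gives (26*s + 23)/(6*s + 6)
Step 2: combine H4, H5, H6 in parallel gives (8*s^3 - 6*s^2 + 23*s - 13)/(8*s^2 - 14*s + 3)
Step 3: combine (H1+H2+H3), (H4+H5+H6) in series gives (208*s^4 + 28*s^3 + 460*s^2 + 191*s - 299)/(48*s^3 - 36*s^2 - 66*s + 18)
DC gain: substitute s = 0 into T(s) from step 3: T(0) = -299/18.

Answer: -299/18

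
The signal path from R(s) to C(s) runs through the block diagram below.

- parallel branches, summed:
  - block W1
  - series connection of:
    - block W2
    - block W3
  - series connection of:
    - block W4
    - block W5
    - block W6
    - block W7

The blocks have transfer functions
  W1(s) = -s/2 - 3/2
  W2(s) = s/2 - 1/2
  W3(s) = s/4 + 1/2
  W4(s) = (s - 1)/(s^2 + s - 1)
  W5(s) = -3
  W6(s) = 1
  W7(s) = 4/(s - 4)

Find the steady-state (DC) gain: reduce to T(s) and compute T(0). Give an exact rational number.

(1) combine W2, W3 in series gives s^2/8 + s/8 - 1/4
(2) cascade W4, W5, W6, W7 gives (12 - 12*s)/(s^3 - 3*s^2 - 5*s + 4)
(3) parallel reduction of W1, (W2*W3), (W4*W5*W6*W7) gives (s^5 - 6*s^4 - 10*s^3 + 61*s^2 - 38*s + 40)/(8*s^3 - 24*s^2 - 40*s + 32)
Step 3 gives the overall T(s). Then T(0) = 40/32 = 5/4.

Therefore the answer is 5/4.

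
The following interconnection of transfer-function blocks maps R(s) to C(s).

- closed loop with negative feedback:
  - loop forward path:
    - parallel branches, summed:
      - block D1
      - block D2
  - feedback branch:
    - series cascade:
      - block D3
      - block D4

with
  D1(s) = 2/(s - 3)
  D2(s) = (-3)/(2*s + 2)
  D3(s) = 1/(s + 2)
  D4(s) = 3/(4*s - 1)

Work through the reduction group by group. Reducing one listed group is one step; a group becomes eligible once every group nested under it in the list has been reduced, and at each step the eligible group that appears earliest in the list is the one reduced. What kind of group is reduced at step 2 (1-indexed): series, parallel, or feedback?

The answer is series.

Reasoning:
[1] reduce the parallel group D1, D2
[2] multiply D3, D4 (series)
[3] collapse the loop ((D1+D2) forward, (D3*D4) return)
At step 2 the group reduced is series.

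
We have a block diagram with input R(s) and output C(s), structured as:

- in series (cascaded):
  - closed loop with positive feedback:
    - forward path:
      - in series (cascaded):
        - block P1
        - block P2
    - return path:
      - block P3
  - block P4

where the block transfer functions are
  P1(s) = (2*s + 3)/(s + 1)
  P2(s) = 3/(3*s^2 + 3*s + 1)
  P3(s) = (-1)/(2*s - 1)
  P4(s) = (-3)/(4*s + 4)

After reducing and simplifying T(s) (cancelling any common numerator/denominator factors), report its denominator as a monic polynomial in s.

(1) series reduction of P1, P2, giving (6*s + 9)/(3*s^3 + 6*s^2 + 4*s + 1)
(2) collapse the loop ((P1*P2) forward, P3 return), giving (12*s^2 + 12*s - 9)/(6*s^4 + 9*s^3 + 2*s^2 + 4*s + 8)
(3) combine [(P1*P2)/(1-(P1*P2)*P3)], P4 in series, giving (-36*s^2 - 36*s + 27)/(24*s^5 + 60*s^4 + 44*s^3 + 24*s^2 + 48*s + 32)
That last expression is T(s), already simplified. Scaling its denominator by 1/24 (the reciprocal of the leading coefficient) yields the monic denominator.

Final answer: s^5 + 5*s^4/2 + 11*s^3/6 + s^2 + 2*s + 4/3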